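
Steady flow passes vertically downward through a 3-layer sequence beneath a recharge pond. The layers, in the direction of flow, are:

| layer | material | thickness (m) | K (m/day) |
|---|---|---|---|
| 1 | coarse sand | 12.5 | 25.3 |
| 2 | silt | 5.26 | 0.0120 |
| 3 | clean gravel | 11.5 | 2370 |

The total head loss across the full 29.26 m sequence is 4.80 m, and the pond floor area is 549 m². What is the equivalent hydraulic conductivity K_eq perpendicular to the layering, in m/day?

Flow is perpendicular to layering, so the layers act in series and the equivalent K is the thickness-weighted harmonic mean.
Total thickness L = 12.5 + 5.26 + 11.5 = 29.26 m.
Σ(b_i/K_i) = 12.5/25.3 + 5.26/0.0120 + 11.5/2370 = 438.8 d.
K_eq = L / Σ(b_i/K_i) = 29.26 / 438.8 = 0.06668 m/day.

0.0667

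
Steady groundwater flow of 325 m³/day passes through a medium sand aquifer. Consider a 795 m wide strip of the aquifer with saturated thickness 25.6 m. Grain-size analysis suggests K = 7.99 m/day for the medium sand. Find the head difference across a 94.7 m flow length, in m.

Cross-sectional area A = 795 × 25.6 = 20352 m².
From Q = K·A·i, i = Q / (K·A) = 325 / (7.990 × 20352) = 0.001999.
Head loss Δh = i · L = 0.001999 × 94.7 = 0.1893 m.

0.189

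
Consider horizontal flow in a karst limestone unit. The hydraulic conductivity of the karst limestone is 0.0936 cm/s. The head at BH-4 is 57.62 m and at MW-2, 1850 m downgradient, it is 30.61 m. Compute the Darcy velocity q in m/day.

Convert K: 0.0936 cm/s × 864 = 80.87 m/day.
Hydraulic gradient i = (57.62 − 30.61) / 1850 = 27.01 / 1850 = 0.01460.
Specific discharge q = K · i = 80.87 × 0.01460 = 1.181 m/day.

1.18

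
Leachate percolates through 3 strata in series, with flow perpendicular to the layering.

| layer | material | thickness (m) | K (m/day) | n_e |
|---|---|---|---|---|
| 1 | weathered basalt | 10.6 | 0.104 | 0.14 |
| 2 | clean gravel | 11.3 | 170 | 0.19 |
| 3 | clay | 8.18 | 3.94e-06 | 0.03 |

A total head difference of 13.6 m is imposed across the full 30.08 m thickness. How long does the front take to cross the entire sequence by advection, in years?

1620

With flow normal to the layers, continuity requires the same specific discharge q through every layer.
Σ(b_i/K_i) = 10.6/0.104 + 11.3/170 + 8.18/3.94e-06 = 2.076e+06 d.
q = Δh / Σ(b_i/K_i) = 13.6 / 2.076e+06 = 6.550e-06 m/day.
In each layer the seepage velocity is v_i = q/n_i, so the layer transit time is t_i = b_i·n_i / q:
  layer 1 (weathered basalt): t_1 = 10.6 × 0.14 / 6.550e-06 = 2.266e+05 d
  layer 2 (clean gravel): t_2 = 11.3 × 0.19 / 6.550e-06 = 3.278e+05 d
  layer 3 (clay): t_3 = 8.18 × 0.03 / 6.550e-06 = 37464 d
Total t = Σ t_i = 5.918e+05 days = 1620 years.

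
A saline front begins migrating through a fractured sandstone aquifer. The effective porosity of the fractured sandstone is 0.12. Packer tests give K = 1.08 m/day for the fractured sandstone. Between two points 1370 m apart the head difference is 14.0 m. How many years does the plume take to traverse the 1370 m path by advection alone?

40.8

Hydraulic gradient i = Δh / L = 14.0 / 1370 = 0.01022.
Darcy flux q = K · i = 1.080 × 0.01022 = 0.01104 m/day.
Seepage velocity v = q / n_e = 0.01104 / 0.12 = 0.09197 m/day.
Travel time t = L / v = 1370 / 0.09197 = 14896 days = 40.78 years.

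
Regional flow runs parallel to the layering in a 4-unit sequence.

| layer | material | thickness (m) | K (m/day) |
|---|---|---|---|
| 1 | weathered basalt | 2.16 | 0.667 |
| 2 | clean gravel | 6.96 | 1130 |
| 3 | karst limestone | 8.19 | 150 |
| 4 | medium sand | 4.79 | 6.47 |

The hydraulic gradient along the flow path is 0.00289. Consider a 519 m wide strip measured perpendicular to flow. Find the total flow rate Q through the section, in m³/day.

Flow is parallel to layering, so each bed carries its own Darcy discharge and the transmissivities add.
Σ(K_i·b_i) = 0.667×2.16 + 1130×6.96 + 150×8.19 + 6.47×4.79 = 9126 m²/day.
Hydraulic gradient i = 0.00289.
Q = Σ(K_i·b_i) · W · i = 9126 × 519 × 0.002890 = 13688 m³/day.

13700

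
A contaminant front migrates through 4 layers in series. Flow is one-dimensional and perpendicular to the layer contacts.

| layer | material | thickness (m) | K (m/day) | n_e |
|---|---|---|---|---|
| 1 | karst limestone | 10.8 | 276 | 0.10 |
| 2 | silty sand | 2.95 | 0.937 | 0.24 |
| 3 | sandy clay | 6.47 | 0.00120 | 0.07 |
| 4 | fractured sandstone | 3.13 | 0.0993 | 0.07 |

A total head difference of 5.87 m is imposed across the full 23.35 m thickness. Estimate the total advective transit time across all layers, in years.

6.23

With flow normal to the layers, continuity requires the same specific discharge q through every layer.
Σ(b_i/K_i) = 10.8/276 + 2.95/0.937 + 6.47/0.00120 + 3.13/0.0993 = 5426 d.
q = Δh / Σ(b_i/K_i) = 5.87 / 5426 = 0.001082 m/day.
In each layer the seepage velocity is v_i = q/n_i, so the layer transit time is t_i = b_i·n_i / q:
  layer 1 (karst limestone): t_1 = 10.8 × 0.10 / 0.001082 = 998.4 d
  layer 2 (silty sand): t_2 = 2.95 × 0.24 / 0.001082 = 654.5 d
  layer 3 (sandy clay): t_3 = 6.47 × 0.07 / 0.001082 = 418.7 d
  layer 4 (fractured sandstone): t_4 = 3.13 × 0.07 / 0.001082 = 202.5 d
Total t = Σ t_i = 2274 days = 6.226 years.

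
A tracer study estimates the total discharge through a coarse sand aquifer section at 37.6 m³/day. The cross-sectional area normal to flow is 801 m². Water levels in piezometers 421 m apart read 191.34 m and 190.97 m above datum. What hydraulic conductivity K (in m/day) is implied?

53.4

Hydraulic gradient i = (191.34 − 190.97) / 421 = 0.37 / 421 = 0.0008789.
From Q = K·A·i, K = Q / (A·i) = 37.6 / (801.0 × 0.0008789) = 53.41 m/day.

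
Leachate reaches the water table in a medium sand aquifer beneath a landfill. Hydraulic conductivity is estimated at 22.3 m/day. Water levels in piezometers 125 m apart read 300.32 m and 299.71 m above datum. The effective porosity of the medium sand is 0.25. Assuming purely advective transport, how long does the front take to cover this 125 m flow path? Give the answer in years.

0.786

Hydraulic gradient i = (300.32 − 299.71) / 125 = 0.61 / 125 = 0.004880.
Darcy flux q = K · i = 22.30 × 0.004880 = 0.1088 m/day.
Seepage velocity v = q / n_e = 0.1088 / 0.25 = 0.4353 m/day.
Travel time t = L / v = 125 / 0.4353 = 287.2 days = 0.7862 years.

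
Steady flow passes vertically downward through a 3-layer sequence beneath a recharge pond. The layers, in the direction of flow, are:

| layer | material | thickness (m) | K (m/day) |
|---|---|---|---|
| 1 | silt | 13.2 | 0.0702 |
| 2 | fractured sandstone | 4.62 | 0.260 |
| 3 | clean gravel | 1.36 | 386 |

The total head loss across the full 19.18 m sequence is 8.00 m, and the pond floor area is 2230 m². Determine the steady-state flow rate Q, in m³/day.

Flow is perpendicular to layering, so the layers act in series and the equivalent K is the thickness-weighted harmonic mean.
Total thickness L = 13.2 + 4.62 + 1.36 = 19.18 m.
Σ(b_i/K_i) = 13.2/0.0702 + 4.62/0.260 + 1.36/386 = 205.8 d.
K_eq = L / Σ(b_i/K_i) = 19.18 / 205.8 = 0.09319 m/day.
Q = K_eq · A · (Δh/L) = 0.09319 × 2230 × (8.00/19.18) = 86.68 m³/day.

86.7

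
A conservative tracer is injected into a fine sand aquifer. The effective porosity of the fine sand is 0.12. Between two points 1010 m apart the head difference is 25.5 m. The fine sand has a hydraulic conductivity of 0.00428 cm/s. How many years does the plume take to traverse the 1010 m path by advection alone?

3.55

Convert K: 0.00428 cm/s × 864 = 3.698 m/day.
Hydraulic gradient i = Δh / L = 25.5 / 1010 = 0.02525.
Darcy flux q = K · i = 3.698 × 0.02525 = 0.09336 m/day.
Seepage velocity v = q / n_e = 0.09336 / 0.12 = 0.7780 m/day.
Travel time t = L / v = 1010 / 0.7780 = 1298 days = 3.554 years.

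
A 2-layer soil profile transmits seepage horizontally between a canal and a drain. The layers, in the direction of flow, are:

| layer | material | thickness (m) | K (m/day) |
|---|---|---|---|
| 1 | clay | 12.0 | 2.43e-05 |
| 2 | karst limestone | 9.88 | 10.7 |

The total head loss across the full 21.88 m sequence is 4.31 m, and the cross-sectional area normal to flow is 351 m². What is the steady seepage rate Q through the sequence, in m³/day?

0.00306

Flow is perpendicular to layering, so the layers act in series and the equivalent K is the thickness-weighted harmonic mean.
Total thickness L = 12.0 + 9.88 = 21.88 m.
Σ(b_i/K_i) = 12.0/2.43e-05 + 9.88/10.7 = 4.938e+05 d.
K_eq = L / Σ(b_i/K_i) = 21.88 / 4.938e+05 = 4.431e-05 m/day.
Q = K_eq · A · (Δh/L) = 4.431e-05 × 351 × (4.31/21.88) = 0.003063 m³/day.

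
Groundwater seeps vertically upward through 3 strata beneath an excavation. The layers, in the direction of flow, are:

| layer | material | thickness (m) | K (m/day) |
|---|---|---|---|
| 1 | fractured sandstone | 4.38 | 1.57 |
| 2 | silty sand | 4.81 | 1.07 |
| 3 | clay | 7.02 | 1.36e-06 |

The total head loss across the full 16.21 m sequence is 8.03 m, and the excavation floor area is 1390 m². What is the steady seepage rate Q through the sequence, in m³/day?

Flow is perpendicular to layering, so the layers act in series and the equivalent K is the thickness-weighted harmonic mean.
Total thickness L = 4.38 + 4.81 + 7.02 = 16.21 m.
Σ(b_i/K_i) = 4.38/1.57 + 4.81/1.07 + 7.02/1.36e-06 = 5.162e+06 d.
K_eq = L / Σ(b_i/K_i) = 16.21 / 5.162e+06 = 3.140e-06 m/day.
Q = K_eq · A · (Δh/L) = 3.140e-06 × 1390 × (8.03/16.21) = 0.002162 m³/day.

0.00216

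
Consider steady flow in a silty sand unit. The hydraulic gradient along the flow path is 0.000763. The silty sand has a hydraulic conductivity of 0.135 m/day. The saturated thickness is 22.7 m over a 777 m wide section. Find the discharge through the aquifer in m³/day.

1.82

Cross-sectional area A = 777 × 22.7 = 17638 m².
Hydraulic gradient i = 0.000763.
Darcy's law: Q = K · A · i = 0.1350 × 17638 × 0.0007630 = 1.817 m³/day.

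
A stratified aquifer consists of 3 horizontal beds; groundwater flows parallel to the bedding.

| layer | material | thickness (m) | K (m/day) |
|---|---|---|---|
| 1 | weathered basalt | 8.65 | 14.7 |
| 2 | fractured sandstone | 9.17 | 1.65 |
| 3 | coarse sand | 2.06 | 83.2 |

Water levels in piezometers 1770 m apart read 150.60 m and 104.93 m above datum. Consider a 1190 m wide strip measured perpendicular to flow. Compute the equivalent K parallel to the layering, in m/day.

15.8

Flow is parallel to layering, so each bed carries its own Darcy discharge and the transmissivities add.
Σ(K_i·b_i) = 14.7×8.65 + 1.65×9.17 + 83.2×2.06 = 313.7 m²/day.
Total thickness b = 19.88 m, so K_eq = Σ(K_i·b_i)/b = 15.78 m/day.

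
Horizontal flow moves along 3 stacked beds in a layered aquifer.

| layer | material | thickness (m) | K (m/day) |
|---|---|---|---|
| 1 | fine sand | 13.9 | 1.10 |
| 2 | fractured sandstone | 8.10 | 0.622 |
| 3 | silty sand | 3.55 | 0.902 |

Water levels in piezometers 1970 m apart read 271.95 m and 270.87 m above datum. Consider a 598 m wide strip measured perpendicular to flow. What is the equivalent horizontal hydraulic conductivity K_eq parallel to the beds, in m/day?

0.921

Flow is parallel to layering, so each bed carries its own Darcy discharge and the transmissivities add.
Σ(K_i·b_i) = 1.10×13.9 + 0.622×8.10 + 0.902×3.55 = 23.53 m²/day.
Total thickness b = 25.55 m, so K_eq = Σ(K_i·b_i)/b = 0.9210 m/day.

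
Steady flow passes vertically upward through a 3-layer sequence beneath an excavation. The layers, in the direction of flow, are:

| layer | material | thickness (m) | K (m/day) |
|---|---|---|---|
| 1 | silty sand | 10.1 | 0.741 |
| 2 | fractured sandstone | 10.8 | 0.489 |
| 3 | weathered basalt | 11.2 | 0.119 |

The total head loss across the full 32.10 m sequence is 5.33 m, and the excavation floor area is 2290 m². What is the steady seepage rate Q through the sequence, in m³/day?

Flow is perpendicular to layering, so the layers act in series and the equivalent K is the thickness-weighted harmonic mean.
Total thickness L = 10.1 + 10.8 + 11.2 = 32.10 m.
Σ(b_i/K_i) = 10.1/0.741 + 10.8/0.489 + 11.2/0.119 = 129.8 d.
K_eq = L / Σ(b_i/K_i) = 32.10 / 129.8 = 0.2472 m/day.
Q = K_eq · A · (Δh/L) = 0.2472 × 2290 × (5.33/32.10) = 94.01 m³/day.

94.0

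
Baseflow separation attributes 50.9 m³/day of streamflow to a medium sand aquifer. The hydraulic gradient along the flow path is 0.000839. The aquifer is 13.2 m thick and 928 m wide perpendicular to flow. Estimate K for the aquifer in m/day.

4.95

Cross-sectional area A = 928 × 13.2 = 12250 m².
Hydraulic gradient i = 0.000839.
From Q = K·A·i, K = Q / (A·i) = 50.9 / (12250 × 0.0008390) = 4.953 m/day.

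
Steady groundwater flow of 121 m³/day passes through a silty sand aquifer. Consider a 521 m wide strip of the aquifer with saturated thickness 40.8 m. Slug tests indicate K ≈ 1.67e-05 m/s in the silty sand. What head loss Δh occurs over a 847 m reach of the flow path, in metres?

Convert K: 1.67e-05 m/s × 86400 = 1.443 m/day.
Cross-sectional area A = 521 × 40.8 = 21257 m².
From Q = K·A·i, i = Q / (K·A) = 121 / (1.443 × 21257) = 0.003945.
Head loss Δh = i · L = 0.003945 × 847 = 3.341 m.

3.34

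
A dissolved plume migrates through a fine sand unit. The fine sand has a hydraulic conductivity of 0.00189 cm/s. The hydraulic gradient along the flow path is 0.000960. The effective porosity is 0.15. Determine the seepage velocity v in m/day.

Convert K: 0.00189 cm/s × 864 = 1.633 m/day.
Hydraulic gradient i = 0.000960.
Darcy flux q = K · i = 1.633 × 0.0009600 = 0.001568 m/day.
Seepage velocity v = q / n_e = 0.001568 / 0.15 = 0.01045 m/day.

0.0105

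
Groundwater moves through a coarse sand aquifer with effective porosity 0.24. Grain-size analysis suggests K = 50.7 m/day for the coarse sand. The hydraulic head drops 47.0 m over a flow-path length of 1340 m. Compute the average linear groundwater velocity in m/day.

7.41

Hydraulic gradient i = Δh / L = 47.0 / 1340 = 0.03507.
Darcy flux q = K · i = 50.70 × 0.03507 = 1.778 m/day.
Seepage velocity v = q / n_e = 1.778 / 0.24 = 7.410 m/day.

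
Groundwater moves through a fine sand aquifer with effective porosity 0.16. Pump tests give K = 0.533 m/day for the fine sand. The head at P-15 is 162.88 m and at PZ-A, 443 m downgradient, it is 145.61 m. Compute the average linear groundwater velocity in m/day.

0.130

Hydraulic gradient i = (162.88 − 145.61) / 443 = 17.27 / 443 = 0.03898.
Darcy flux q = K · i = 0.5330 × 0.03898 = 0.02078 m/day.
Seepage velocity v = q / n_e = 0.02078 / 0.16 = 0.1299 m/day.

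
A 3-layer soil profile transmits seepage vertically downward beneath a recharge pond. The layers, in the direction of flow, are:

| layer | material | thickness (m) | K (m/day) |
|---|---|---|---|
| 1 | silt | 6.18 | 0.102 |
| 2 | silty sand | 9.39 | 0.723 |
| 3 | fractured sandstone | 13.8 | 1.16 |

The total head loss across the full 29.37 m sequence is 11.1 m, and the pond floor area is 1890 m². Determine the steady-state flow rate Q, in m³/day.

Flow is perpendicular to layering, so the layers act in series and the equivalent K is the thickness-weighted harmonic mean.
Total thickness L = 6.18 + 9.39 + 13.8 = 29.37 m.
Σ(b_i/K_i) = 6.18/0.102 + 9.39/0.723 + 13.8/1.16 = 85.47 d.
K_eq = L / Σ(b_i/K_i) = 29.37 / 85.47 = 0.3436 m/day.
Q = K_eq · A · (Δh/L) = 0.3436 × 1890 × (11.1/29.37) = 245.4 m³/day.

245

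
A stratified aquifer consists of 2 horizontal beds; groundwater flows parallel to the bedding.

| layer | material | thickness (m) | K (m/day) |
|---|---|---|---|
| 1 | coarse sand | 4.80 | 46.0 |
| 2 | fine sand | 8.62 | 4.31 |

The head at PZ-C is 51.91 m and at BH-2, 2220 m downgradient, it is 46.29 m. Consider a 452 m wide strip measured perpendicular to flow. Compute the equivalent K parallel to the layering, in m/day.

Flow is parallel to layering, so each bed carries its own Darcy discharge and the transmissivities add.
Σ(K_i·b_i) = 46.0×4.80 + 4.31×8.62 = 258.0 m²/day.
Total thickness b = 13.42 m, so K_eq = Σ(K_i·b_i)/b = 19.22 m/day.

19.2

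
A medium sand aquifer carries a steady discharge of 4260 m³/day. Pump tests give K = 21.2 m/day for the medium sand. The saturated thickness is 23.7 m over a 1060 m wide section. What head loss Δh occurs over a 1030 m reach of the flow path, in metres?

8.24

Cross-sectional area A = 1060 × 23.7 = 25122 m².
From Q = K·A·i, i = Q / (K·A) = 4260 / (21.20 × 25122) = 0.007999.
Head loss Δh = i · L = 0.007999 × 1030 = 8.239 m.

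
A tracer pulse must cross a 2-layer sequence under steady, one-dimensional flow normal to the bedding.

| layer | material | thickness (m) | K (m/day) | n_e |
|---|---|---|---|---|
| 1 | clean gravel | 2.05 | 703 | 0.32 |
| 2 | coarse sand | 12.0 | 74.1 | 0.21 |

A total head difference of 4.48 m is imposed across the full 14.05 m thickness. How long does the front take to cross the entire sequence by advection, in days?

With flow normal to the layers, continuity requires the same specific discharge q through every layer.
Σ(b_i/K_i) = 2.05/703 + 12.0/74.1 = 0.1649 d.
q = Δh / Σ(b_i/K_i) = 4.48 / 0.1649 = 27.17 m/day.
In each layer the seepage velocity is v_i = q/n_i, so the layer transit time is t_i = b_i·n_i / q:
  layer 1 (clean gravel): t_1 = 2.05 × 0.32 / 27.17 = 0.02414 d
  layer 2 (coarse sand): t_2 = 12.0 × 0.21 / 27.17 = 0.09273 d
Total t = Σ t_i = 0.1169 days.

0.117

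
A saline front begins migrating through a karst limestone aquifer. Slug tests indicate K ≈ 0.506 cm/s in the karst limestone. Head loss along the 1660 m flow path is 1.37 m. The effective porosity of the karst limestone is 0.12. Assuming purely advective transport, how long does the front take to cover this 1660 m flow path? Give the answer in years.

1.51

Convert K: 0.506 cm/s × 864 = 437.2 m/day.
Hydraulic gradient i = Δh / L = 1.37 / 1660 = 0.0008253.
Darcy flux q = K · i = 437.2 × 0.0008253 = 0.3608 m/day.
Seepage velocity v = q / n_e = 0.3608 / 0.12 = 3.007 m/day.
Travel time t = L / v = 1660 / 3.007 = 552.1 days = 1.512 years.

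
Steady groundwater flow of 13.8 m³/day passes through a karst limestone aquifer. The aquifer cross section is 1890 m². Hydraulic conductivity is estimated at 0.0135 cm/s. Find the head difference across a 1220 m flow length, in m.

Convert K: 0.0135 cm/s × 864 = 11.66 m/day.
From Q = K·A·i, i = Q / (K·A) = 13.8 / (11.66 × 1890) = 0.0006260.
Head loss Δh = i · L = 0.0006260 × 1220 = 0.7637 m.

0.764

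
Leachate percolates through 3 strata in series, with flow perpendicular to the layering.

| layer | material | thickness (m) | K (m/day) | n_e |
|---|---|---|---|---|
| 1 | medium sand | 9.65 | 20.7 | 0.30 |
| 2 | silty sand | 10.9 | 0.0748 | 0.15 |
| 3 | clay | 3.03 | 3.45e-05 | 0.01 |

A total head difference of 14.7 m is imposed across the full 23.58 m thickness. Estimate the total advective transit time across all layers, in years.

74.7

With flow normal to the layers, continuity requires the same specific discharge q through every layer.
Σ(b_i/K_i) = 9.65/20.7 + 10.9/0.0748 + 3.03/3.45e-05 = 87972 d.
q = Δh / Σ(b_i/K_i) = 14.7 / 87972 = 0.0001671 m/day.
In each layer the seepage velocity is v_i = q/n_i, so the layer transit time is t_i = b_i·n_i / q:
  layer 1 (medium sand): t_1 = 9.65 × 0.30 / 0.0001671 = 17325 d
  layer 2 (silty sand): t_2 = 10.9 × 0.15 / 0.0001671 = 9785 d
  layer 3 (clay): t_3 = 3.03 × 0.01 / 0.0001671 = 181.3 d
Total t = Σ t_i = 27291 days = 74.72 years.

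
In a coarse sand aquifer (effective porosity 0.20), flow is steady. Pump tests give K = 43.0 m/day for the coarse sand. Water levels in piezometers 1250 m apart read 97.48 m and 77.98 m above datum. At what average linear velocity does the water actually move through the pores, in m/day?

3.35

Hydraulic gradient i = (97.48 − 77.98) / 1250 = 19.5 / 1250 = 0.01560.
Darcy flux q = K · i = 43.00 × 0.01560 = 0.6708 m/day.
Seepage velocity v = q / n_e = 0.6708 / 0.20 = 3.354 m/day.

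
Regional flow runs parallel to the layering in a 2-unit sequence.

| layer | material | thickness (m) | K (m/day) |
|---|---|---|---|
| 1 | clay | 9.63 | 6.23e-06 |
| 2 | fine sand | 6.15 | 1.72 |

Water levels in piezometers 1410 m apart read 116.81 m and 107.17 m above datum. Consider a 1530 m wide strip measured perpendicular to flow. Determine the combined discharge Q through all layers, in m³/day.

Flow is parallel to layering, so each bed carries its own Darcy discharge and the transmissivities add.
Σ(K_i·b_i) = 6.23e-06×9.63 + 1.72×6.15 = 10.58 m²/day.
Hydraulic gradient i = (116.81 − 107.17) / 1410 = 9.64 / 1410 = 0.006837.
Q = Σ(K_i·b_i) · W · i = 10.58 × 1530 × 0.006837 = 110.7 m³/day.

111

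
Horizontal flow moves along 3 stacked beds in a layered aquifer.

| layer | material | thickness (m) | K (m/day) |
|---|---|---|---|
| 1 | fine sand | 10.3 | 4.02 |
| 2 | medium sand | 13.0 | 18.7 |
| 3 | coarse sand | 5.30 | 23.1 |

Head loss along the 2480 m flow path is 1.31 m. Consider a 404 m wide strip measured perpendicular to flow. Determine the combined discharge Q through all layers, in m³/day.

Flow is parallel to layering, so each bed carries its own Darcy discharge and the transmissivities add.
Σ(K_i·b_i) = 4.02×10.3 + 18.7×13.0 + 23.1×5.30 = 406.9 m²/day.
Hydraulic gradient i = Δh / L = 1.31 / 2480 = 0.0005282.
Q = Σ(K_i·b_i) · W · i = 406.9 × 404 × 0.0005282 = 86.84 m³/day.

86.8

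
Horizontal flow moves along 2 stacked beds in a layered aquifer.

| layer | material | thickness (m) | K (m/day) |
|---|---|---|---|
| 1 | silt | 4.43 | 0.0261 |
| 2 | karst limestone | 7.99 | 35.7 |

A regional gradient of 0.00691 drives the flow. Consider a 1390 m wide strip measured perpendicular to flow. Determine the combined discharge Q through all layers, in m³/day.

Flow is parallel to layering, so each bed carries its own Darcy discharge and the transmissivities add.
Σ(K_i·b_i) = 0.0261×4.43 + 35.7×7.99 = 285.4 m²/day.
Hydraulic gradient i = 0.00691.
Q = Σ(K_i·b_i) · W · i = 285.4 × 1390 × 0.006910 = 2741 m³/day.

2740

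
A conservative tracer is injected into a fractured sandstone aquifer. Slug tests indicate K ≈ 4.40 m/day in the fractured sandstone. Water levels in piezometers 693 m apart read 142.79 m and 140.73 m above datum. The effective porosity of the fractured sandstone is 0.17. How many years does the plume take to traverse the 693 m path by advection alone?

24.7

Hydraulic gradient i = (142.79 − 140.73) / 693 = 2.06 / 693 = 0.002973.
Darcy flux q = K · i = 4.400 × 0.002973 = 0.01308 m/day.
Seepage velocity v = q / n_e = 0.01308 / 0.17 = 0.07694 m/day.
Travel time t = L / v = 693 / 0.07694 = 9007 days = 24.66 years.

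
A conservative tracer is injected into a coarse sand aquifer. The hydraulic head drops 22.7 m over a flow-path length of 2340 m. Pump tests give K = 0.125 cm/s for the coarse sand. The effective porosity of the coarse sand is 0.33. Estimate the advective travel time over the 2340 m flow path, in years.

2.02

Convert K: 0.125 cm/s × 864 = 108.0 m/day.
Hydraulic gradient i = Δh / L = 22.7 / 2340 = 0.009701.
Darcy flux q = K · i = 108.0 × 0.009701 = 1.048 m/day.
Seepage velocity v = q / n_e = 1.048 / 0.33 = 3.175 m/day.
Travel time t = L / v = 2340 / 3.175 = 737.0 days = 2.018 years.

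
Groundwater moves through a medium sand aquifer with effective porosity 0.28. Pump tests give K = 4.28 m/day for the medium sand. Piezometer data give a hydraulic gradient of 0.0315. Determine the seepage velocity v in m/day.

0.481

Hydraulic gradient i = 0.0315.
Darcy flux q = K · i = 4.280 × 0.03150 = 0.1348 m/day.
Seepage velocity v = q / n_e = 0.1348 / 0.28 = 0.4815 m/day.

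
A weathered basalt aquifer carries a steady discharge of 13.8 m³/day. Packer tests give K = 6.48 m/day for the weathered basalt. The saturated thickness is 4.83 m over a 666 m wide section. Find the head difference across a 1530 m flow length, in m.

Cross-sectional area A = 666 × 4.83 = 3217 m².
From Q = K·A·i, i = Q / (K·A) = 13.8 / (6.480 × 3217) = 0.0006620.
Head loss Δh = i · L = 0.0006620 × 1530 = 1.013 m.

1.01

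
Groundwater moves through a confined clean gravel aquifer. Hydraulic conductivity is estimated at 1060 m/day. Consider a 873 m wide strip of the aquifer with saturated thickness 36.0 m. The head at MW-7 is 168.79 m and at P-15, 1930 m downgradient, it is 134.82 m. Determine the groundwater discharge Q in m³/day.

586000

Cross-sectional area A = 873 × 36.0 = 31428 m².
Hydraulic gradient i = (168.79 − 134.82) / 1930 = 33.97 / 1930 = 0.01760.
Darcy's law: Q = K · A · i = 1060 × 31428 × 0.01760 = 5.864e+05 m³/day.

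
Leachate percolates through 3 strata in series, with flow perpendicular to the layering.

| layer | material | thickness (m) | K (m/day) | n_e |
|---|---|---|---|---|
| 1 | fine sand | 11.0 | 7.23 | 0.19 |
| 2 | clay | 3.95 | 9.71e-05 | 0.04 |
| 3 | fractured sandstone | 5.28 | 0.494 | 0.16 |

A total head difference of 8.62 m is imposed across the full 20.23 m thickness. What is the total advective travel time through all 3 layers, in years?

With flow normal to the layers, continuity requires the same specific discharge q through every layer.
Σ(b_i/K_i) = 11.0/7.23 + 3.95/9.71e-05 + 5.28/0.494 = 40692 d.
q = Δh / Σ(b_i/K_i) = 8.62 / 40692 = 0.0002118 m/day.
In each layer the seepage velocity is v_i = q/n_i, so the layer transit time is t_i = b_i·n_i / q:
  layer 1 (fine sand): t_1 = 11.0 × 0.19 / 0.0002118 = 9866 d
  layer 2 (clay): t_2 = 3.95 × 0.04 / 0.0002118 = 745.9 d
  layer 3 (fractured sandstone): t_3 = 5.28 × 0.16 / 0.0002118 = 3988 d
Total t = Σ t_i = 14600 days = 39.97 years.

40.0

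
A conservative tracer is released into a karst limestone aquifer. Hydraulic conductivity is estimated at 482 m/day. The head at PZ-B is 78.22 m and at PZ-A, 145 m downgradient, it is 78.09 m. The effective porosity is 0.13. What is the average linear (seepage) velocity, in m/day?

3.32

Hydraulic gradient i = (78.22 − 78.09) / 145 = 0.13 / 145 = 0.0008966.
Darcy flux q = K · i = 482.0 × 0.0008966 = 0.4321 m/day.
Seepage velocity v = q / n_e = 0.4321 / 0.13 = 3.324 m/day.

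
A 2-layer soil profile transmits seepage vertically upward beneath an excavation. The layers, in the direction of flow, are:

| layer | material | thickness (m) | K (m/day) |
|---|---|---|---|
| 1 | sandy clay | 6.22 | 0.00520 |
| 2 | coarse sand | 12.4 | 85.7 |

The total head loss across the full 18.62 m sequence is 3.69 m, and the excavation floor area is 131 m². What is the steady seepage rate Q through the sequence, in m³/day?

0.404

Flow is perpendicular to layering, so the layers act in series and the equivalent K is the thickness-weighted harmonic mean.
Total thickness L = 6.22 + 12.4 = 18.62 m.
Σ(b_i/K_i) = 6.22/0.00520 + 12.4/85.7 = 1196 d.
K_eq = L / Σ(b_i/K_i) = 18.62 / 1196 = 0.01556 m/day.
Q = K_eq · A · (Δh/L) = 0.01556 × 131 × (3.69/18.62) = 0.4041 m³/day.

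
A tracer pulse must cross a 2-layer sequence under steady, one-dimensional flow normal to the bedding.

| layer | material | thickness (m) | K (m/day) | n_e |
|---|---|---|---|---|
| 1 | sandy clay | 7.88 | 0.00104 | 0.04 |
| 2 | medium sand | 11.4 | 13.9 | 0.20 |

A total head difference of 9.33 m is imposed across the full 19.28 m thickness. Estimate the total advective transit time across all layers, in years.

5.77

With flow normal to the layers, continuity requires the same specific discharge q through every layer.
Σ(b_i/K_i) = 7.88/0.00104 + 11.4/13.9 = 7578 d.
q = Δh / Σ(b_i/K_i) = 9.33 / 7578 = 0.001231 m/day.
In each layer the seepage velocity is v_i = q/n_i, so the layer transit time is t_i = b_i·n_i / q:
  layer 1 (sandy clay): t_1 = 7.88 × 0.04 / 0.001231 = 256.0 d
  layer 2 (medium sand): t_2 = 11.4 × 0.20 / 0.001231 = 1852 d
Total t = Σ t_i = 2108 days = 5.771 years.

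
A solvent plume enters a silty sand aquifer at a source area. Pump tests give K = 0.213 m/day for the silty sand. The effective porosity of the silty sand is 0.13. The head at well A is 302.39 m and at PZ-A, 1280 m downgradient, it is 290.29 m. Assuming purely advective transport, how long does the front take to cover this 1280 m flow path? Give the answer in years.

226

Hydraulic gradient i = (302.39 − 290.29) / 1280 = 12.1 / 1280 = 0.009453.
Darcy flux q = K · i = 0.2130 × 0.009453 = 0.002014 m/day.
Seepage velocity v = q / n_e = 0.002014 / 0.13 = 0.01549 m/day.
Travel time t = L / v = 1280 / 0.01549 = 82642 days = 226.3 years.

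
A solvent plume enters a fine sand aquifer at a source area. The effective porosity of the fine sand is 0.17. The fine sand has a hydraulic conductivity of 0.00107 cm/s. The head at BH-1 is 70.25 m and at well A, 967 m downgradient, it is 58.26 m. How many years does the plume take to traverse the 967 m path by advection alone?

39.3

Convert K: 0.00107 cm/s × 864 = 0.9245 m/day.
Hydraulic gradient i = (70.25 − 58.26) / 967 = 11.99 / 967 = 0.01240.
Darcy flux q = K · i = 0.9245 × 0.01240 = 0.01146 m/day.
Seepage velocity v = q / n_e = 0.01146 / 0.17 = 0.06743 m/day.
Travel time t = L / v = 967 / 0.06743 = 14341 days = 39.26 years.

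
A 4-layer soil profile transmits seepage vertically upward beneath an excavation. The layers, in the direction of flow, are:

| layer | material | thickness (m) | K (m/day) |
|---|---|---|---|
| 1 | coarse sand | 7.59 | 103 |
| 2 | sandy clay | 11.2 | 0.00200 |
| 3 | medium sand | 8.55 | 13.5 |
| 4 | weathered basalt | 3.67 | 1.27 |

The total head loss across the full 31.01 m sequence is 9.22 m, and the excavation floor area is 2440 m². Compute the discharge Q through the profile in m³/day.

Flow is perpendicular to layering, so the layers act in series and the equivalent K is the thickness-weighted harmonic mean.
Total thickness L = 7.59 + 11.2 + 8.55 + 3.67 = 31.01 m.
Σ(b_i/K_i) = 7.59/103 + 11.2/0.00200 + 8.55/13.5 + 3.67/1.27 = 5604 d.
K_eq = L / Σ(b_i/K_i) = 31.01 / 5604 = 0.005534 m/day.
Q = K_eq · A · (Δh/L) = 0.005534 × 2440 × (9.22/31.01) = 4.015 m³/day.

4.01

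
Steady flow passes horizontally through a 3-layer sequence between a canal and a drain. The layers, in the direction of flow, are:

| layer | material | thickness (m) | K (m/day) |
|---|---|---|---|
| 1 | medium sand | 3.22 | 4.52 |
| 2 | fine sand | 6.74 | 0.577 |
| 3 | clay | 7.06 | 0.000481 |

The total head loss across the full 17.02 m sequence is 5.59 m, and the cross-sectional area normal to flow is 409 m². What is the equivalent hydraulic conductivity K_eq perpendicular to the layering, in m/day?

0.00116

Flow is perpendicular to layering, so the layers act in series and the equivalent K is the thickness-weighted harmonic mean.
Total thickness L = 3.22 + 6.74 + 7.06 = 17.02 m.
Σ(b_i/K_i) = 3.22/4.52 + 6.74/0.577 + 7.06/0.000481 = 14690 d.
K_eq = L / Σ(b_i/K_i) = 17.02 / 14690 = 0.001159 m/day.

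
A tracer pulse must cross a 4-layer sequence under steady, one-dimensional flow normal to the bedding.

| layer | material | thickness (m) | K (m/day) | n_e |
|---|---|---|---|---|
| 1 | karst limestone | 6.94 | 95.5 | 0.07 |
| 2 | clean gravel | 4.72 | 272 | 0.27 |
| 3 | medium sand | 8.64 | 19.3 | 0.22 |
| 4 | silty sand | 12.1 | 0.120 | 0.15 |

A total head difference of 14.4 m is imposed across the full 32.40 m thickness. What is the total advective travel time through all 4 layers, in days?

With flow normal to the layers, continuity requires the same specific discharge q through every layer.
Σ(b_i/K_i) = 6.94/95.5 + 4.72/272 + 8.64/19.3 + 12.1/0.120 = 101.4 d.
q = Δh / Σ(b_i/K_i) = 14.4 / 101.4 = 0.1421 m/day.
In each layer the seepage velocity is v_i = q/n_i, so the layer transit time is t_i = b_i·n_i / q:
  layer 1 (karst limestone): t_1 = 6.94 × 0.07 / 0.1421 = 3.420 d
  layer 2 (clean gravel): t_2 = 4.72 × 0.27 / 0.1421 = 8.971 d
  layer 3 (medium sand): t_3 = 8.64 × 0.22 / 0.1421 = 13.38 d
  layer 4 (silty sand): t_4 = 12.1 × 0.15 / 0.1421 = 12.78 d
Total t = Σ t_i = 38.55 days.

38.5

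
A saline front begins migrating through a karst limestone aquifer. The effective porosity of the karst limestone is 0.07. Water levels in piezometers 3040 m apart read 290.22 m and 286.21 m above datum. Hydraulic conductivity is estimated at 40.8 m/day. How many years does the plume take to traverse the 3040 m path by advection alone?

10.8

Hydraulic gradient i = (290.22 − 286.21) / 3040 = 4.01 / 3040 = 0.001319.
Darcy flux q = K · i = 40.80 × 0.001319 = 0.05382 m/day.
Seepage velocity v = q / n_e = 0.05382 / 0.07 = 0.7688 m/day.
Travel time t = L / v = 3040 / 0.7688 = 3954 days = 10.83 years.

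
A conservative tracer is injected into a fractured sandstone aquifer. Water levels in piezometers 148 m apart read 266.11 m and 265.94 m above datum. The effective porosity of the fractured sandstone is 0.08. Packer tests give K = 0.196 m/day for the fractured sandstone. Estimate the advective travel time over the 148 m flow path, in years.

144

Hydraulic gradient i = (266.11 − 265.94) / 148 = 0.17 / 148 = 0.001149.
Darcy flux q = K · i = 0.1960 × 0.001149 = 0.0002251 m/day.
Seepage velocity v = q / n_e = 0.0002251 / 0.08 = 0.002814 m/day.
Travel time t = L / v = 148 / 0.002814 = 52591 days = 144.0 years.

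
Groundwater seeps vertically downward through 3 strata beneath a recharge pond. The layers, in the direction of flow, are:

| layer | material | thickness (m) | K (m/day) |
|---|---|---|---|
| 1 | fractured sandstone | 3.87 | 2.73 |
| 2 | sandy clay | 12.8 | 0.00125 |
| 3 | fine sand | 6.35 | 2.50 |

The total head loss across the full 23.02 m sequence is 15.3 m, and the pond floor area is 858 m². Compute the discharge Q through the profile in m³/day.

1.28

Flow is perpendicular to layering, so the layers act in series and the equivalent K is the thickness-weighted harmonic mean.
Total thickness L = 3.87 + 12.8 + 6.35 = 23.02 m.
Σ(b_i/K_i) = 3.87/2.73 + 12.8/0.00125 + 6.35/2.50 = 10244 d.
K_eq = L / Σ(b_i/K_i) = 23.02 / 10244 = 0.002247 m/day.
Q = K_eq · A · (Δh/L) = 0.002247 × 858 × (15.3/23.02) = 1.281 m³/day.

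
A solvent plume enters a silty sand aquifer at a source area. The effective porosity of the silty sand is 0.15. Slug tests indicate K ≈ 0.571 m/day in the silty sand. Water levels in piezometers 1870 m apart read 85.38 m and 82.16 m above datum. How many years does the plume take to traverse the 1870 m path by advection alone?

Hydraulic gradient i = (85.38 − 82.16) / 1870 = 3.22 / 1870 = 0.001722.
Darcy flux q = K · i = 0.5710 × 0.001722 = 0.0009832 m/day.
Seepage velocity v = q / n_e = 0.0009832 / 0.15 = 0.006555 m/day.
Travel time t = L / v = 1870 / 0.006555 = 2.853e+05 days = 781.1 years.

781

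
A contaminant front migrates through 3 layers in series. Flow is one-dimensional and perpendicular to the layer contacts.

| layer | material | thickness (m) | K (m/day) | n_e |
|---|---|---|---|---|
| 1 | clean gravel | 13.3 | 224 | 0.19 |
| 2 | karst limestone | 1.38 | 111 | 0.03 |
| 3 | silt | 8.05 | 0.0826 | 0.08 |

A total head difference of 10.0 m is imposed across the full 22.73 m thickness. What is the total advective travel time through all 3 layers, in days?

With flow normal to the layers, continuity requires the same specific discharge q through every layer.
Σ(b_i/K_i) = 13.3/224 + 1.38/111 + 8.05/0.0826 = 97.53 d.
q = Δh / Σ(b_i/K_i) = 10.0 / 97.53 = 0.1025 m/day.
In each layer the seepage velocity is v_i = q/n_i, so the layer transit time is t_i = b_i·n_i / q:
  layer 1 (clean gravel): t_1 = 13.3 × 0.19 / 0.1025 = 24.65 d
  layer 2 (karst limestone): t_2 = 1.38 × 0.03 / 0.1025 = 0.4038 d
  layer 3 (silt): t_3 = 8.05 × 0.08 / 0.1025 = 6.281 d
Total t = Σ t_i = 31.33 days.

31.3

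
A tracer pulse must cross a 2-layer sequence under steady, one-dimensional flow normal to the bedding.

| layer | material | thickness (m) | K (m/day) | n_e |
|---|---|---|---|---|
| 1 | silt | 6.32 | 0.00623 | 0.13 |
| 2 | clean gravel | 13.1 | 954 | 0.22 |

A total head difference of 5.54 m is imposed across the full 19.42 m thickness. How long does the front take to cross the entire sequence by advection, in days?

With flow normal to the layers, continuity requires the same specific discharge q through every layer.
Σ(b_i/K_i) = 6.32/0.00623 + 13.1/954 = 1014 d.
q = Δh / Σ(b_i/K_i) = 5.54 / 1014 = 0.005461 m/day.
In each layer the seepage velocity is v_i = q/n_i, so the layer transit time is t_i = b_i·n_i / q:
  layer 1 (silt): t_1 = 6.32 × 0.13 / 0.005461 = 150.4 d
  layer 2 (clean gravel): t_2 = 13.1 × 0.22 / 0.005461 = 527.7 d
Total t = Σ t_i = 678.2 days.

678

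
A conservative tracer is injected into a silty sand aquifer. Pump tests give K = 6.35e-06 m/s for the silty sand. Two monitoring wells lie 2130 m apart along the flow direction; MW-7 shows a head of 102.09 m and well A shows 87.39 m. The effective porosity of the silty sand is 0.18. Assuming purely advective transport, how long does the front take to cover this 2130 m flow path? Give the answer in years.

Convert K: 6.35e-06 m/s × 86400 = 0.5486 m/day.
Hydraulic gradient i = (102.09 − 87.39) / 2130 = 14.7 / 2130 = 0.006901.
Darcy flux q = K · i = 0.5486 × 0.006901 = 0.003786 m/day.
Seepage velocity v = q / n_e = 0.003786 / 0.18 = 0.02104 m/day.
Travel time t = L / v = 2130 / 0.02104 = 1.013e+05 days = 277.2 years.

277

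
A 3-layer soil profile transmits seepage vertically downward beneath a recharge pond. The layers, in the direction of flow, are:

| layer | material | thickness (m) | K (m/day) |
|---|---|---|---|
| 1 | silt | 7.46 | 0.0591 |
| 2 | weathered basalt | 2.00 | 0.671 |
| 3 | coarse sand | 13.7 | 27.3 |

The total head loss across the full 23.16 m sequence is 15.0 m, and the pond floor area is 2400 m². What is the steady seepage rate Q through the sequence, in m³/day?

278

Flow is perpendicular to layering, so the layers act in series and the equivalent K is the thickness-weighted harmonic mean.
Total thickness L = 7.46 + 2.00 + 13.7 = 23.16 m.
Σ(b_i/K_i) = 7.46/0.0591 + 2.00/0.671 + 13.7/27.3 = 129.7 d.
K_eq = L / Σ(b_i/K_i) = 23.16 / 129.7 = 0.1786 m/day.
Q = K_eq · A · (Δh/L) = 0.1786 × 2400 × (15.0/23.16) = 277.5 m³/day.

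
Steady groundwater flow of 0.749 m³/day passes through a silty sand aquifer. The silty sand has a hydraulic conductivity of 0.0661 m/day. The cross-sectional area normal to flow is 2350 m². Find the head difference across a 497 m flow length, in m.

2.40

From Q = K·A·i, i = Q / (K·A) = 0.749 / (0.06610 × 2350) = 0.004822.
Head loss Δh = i · L = 0.004822 × 497 = 2.396 m.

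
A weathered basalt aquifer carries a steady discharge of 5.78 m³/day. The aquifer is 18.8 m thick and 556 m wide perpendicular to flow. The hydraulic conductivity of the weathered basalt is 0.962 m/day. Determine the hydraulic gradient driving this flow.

Cross-sectional area A = 556 × 18.8 = 10453 m².
From Q = K·A·i, i = Q / (K·A) = 5.78 / (0.9620 × 10453) = 0.0005748.

0.000575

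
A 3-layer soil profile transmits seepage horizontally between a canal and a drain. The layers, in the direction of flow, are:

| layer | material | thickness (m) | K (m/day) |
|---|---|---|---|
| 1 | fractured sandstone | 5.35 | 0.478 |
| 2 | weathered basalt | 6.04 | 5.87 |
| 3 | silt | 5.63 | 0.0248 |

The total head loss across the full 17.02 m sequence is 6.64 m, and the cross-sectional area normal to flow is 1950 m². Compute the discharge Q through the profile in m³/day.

54.1

Flow is perpendicular to layering, so the layers act in series and the equivalent K is the thickness-weighted harmonic mean.
Total thickness L = 5.35 + 6.04 + 5.63 = 17.02 m.
Σ(b_i/K_i) = 5.35/0.478 + 6.04/5.87 + 5.63/0.0248 = 239.2 d.
K_eq = L / Σ(b_i/K_i) = 17.02 / 239.2 = 0.07114 m/day.
Q = K_eq · A · (Δh/L) = 0.07114 × 1950 × (6.64/17.02) = 54.12 m³/day.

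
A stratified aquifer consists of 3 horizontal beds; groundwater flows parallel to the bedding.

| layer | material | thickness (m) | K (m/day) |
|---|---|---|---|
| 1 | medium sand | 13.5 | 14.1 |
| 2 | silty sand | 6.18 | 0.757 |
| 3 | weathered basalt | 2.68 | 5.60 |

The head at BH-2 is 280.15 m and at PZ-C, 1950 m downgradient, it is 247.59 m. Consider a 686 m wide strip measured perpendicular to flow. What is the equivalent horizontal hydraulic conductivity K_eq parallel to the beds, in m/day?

9.39

Flow is parallel to layering, so each bed carries its own Darcy discharge and the transmissivities add.
Σ(K_i·b_i) = 14.1×13.5 + 0.757×6.18 + 5.60×2.68 = 210.0 m²/day.
Total thickness b = 22.36 m, so K_eq = Σ(K_i·b_i)/b = 9.393 m/day.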